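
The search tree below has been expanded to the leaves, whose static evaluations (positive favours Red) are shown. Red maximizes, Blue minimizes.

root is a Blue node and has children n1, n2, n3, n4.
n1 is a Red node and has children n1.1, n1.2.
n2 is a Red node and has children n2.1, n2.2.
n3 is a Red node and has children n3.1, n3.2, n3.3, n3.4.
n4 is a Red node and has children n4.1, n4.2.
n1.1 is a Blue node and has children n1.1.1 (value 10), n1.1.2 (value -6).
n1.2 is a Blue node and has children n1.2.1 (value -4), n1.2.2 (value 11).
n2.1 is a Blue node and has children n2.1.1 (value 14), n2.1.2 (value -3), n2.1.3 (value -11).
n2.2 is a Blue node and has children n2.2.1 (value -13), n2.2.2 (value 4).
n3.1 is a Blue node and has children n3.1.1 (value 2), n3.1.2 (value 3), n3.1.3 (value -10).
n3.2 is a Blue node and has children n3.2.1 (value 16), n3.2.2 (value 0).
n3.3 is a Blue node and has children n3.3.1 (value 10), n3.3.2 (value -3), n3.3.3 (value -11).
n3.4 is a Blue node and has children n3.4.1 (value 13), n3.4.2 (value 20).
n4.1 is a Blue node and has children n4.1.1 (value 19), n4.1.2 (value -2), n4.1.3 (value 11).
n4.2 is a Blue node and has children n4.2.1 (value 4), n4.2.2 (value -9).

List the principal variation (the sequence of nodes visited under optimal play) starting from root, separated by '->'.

n1.1 (Blue): min(10, -6) = -6
n1.2 (Blue): min(-4, 11) = -4
n1 (Red): max(-6, -4) = -4
n2.1 (Blue): min(14, -3, -11) = -11
n2.2 (Blue): min(-13, 4) = -13
n2 (Red): max(-11, -13) = -11
n3.1 (Blue): min(2, 3, -10) = -10
n3.2 (Blue): min(16, 0) = 0
n3.3 (Blue): min(10, -3, -11) = -11
n3.4 (Blue): min(13, 20) = 13
n3 (Red): max(-10, 0, -11, 13) = 13
n4.1 (Blue): min(19, -2, 11) = -2
n4.2 (Blue): min(4, -9) = -9
n4 (Red): max(-2, -9) = -2
root (Blue): min(-4, -11, 13, -2) = -11
At root, Blue picks n2 (lowest: -11).
At n2, Red picks n2.1 (highest: -11).
At n2.1, Blue picks n2.1.3 (lowest: -11).
Terminal value -11.

root -> n2 -> n2.1 -> n2.1.3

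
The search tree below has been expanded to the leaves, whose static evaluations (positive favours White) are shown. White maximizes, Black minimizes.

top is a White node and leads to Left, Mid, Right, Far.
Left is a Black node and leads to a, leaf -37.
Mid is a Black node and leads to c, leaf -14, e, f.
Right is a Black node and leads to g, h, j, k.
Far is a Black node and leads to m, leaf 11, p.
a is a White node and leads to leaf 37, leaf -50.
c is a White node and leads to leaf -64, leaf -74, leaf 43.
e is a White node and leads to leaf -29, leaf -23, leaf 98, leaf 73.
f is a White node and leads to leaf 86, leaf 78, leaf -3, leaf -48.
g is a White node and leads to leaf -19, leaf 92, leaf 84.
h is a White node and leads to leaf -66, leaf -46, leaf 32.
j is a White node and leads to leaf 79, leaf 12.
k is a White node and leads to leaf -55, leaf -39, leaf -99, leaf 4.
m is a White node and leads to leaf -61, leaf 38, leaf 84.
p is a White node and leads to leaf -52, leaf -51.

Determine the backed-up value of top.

4

a (White): max(37, -50) = 37
Left (Black): min(37, -37) = -37
c (White): max(-64, -74, 43) = 43
e (White): max(-29, -23, 98, 73) = 98
f (White): max(86, 78, -3, -48) = 86
Mid (Black): min(43, -14, 98, 86) = -14
g (White): max(-19, 92, 84) = 92
h (White): max(-66, -46, 32) = 32
j (White): max(79, 12) = 79
k (White): max(-55, -39, -99, 4) = 4
Right (Black): min(92, 32, 79, 4) = 4
m (White): max(-61, 38, 84) = 84
p (White): max(-52, -51) = -51
Far (Black): min(84, 11, -51) = -51
top (White): max(-37, -14, 4, -51) = 4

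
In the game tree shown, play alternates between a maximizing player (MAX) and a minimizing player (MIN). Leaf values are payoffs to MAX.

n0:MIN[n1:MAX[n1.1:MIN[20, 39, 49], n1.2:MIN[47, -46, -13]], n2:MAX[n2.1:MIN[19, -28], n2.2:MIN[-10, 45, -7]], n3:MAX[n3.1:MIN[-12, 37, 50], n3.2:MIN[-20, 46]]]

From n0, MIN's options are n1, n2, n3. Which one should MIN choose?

n3

n1.1 (MIN): min(20, 39, 49) = 20
n1.2 (MIN): min(47, -46, -13) = -46
n1 (MAX): max(20, -46) = 20
n2.1 (MIN): min(19, -28) = -28
n2.2 (MIN): min(-10, 45, -7) = -10
n2 (MAX): max(-28, -10) = -10
n3.1 (MIN): min(-12, 37, 50) = -12
n3.2 (MIN): min(-20, 46) = -20
n3 (MAX): max(-12, -20) = -12
n0 (MIN): min(20, -10, -12) = -12
MIN at n0 wants the lowest of {n1=20, n2=-10, n3=-12}, so chooses n3.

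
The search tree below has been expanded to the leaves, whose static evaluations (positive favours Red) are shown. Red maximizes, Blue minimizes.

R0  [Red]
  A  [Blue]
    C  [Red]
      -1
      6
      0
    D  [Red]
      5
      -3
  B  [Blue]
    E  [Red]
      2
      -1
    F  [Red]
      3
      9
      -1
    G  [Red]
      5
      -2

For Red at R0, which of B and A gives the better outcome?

E (Red): max(2, -1) = 2
F (Red): max(3, 9, -1) = 9
G (Red): max(5, -2) = 5
B (Blue): min(2, 9, 5) = 2
C (Red): max(-1, 6, 0) = 6
D (Red): max(5, -3) = 5
A (Blue): min(6, 5) = 5
Red prefers the higher value; B=2, A=5. A is better since 5 > 2.

A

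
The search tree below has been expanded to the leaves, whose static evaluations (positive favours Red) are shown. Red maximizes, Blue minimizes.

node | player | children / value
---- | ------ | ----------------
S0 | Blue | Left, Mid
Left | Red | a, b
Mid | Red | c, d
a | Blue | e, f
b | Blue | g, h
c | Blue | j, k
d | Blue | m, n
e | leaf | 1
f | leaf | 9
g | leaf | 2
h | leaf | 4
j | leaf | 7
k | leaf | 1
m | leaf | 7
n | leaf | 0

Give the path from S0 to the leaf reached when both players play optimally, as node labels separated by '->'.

S0 -> Mid -> c -> k

a (Blue): min(1, 9) = 1
b (Blue): min(2, 4) = 2
Left (Red): max(1, 2) = 2
c (Blue): min(7, 1) = 1
d (Blue): min(7, 0) = 0
Mid (Red): max(1, 0) = 1
S0 (Blue): min(2, 1) = 1
At S0, Blue picks Mid (lowest: 1).
At Mid, Red picks c (highest: 1).
At c, Blue picks k (lowest: 1).
Terminal value 1.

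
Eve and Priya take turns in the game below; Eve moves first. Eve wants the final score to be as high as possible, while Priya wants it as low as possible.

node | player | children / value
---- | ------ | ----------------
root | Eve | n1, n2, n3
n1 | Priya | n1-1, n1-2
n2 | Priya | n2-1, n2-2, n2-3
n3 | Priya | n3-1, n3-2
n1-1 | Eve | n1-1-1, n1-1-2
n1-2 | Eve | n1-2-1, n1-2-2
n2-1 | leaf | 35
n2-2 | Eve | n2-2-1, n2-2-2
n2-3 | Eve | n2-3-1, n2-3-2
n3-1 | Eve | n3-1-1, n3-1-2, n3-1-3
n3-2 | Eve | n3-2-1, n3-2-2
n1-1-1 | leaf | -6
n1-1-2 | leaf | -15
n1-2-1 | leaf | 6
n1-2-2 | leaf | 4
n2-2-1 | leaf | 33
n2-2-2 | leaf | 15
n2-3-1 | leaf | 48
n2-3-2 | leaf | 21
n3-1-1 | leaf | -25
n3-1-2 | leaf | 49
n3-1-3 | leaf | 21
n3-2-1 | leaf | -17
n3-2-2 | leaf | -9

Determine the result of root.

n1-1 (Eve): max(-6, -15) = -6
n1-2 (Eve): max(6, 4) = 6
n1 (Priya): min(-6, 6) = -6
n2-2 (Eve): max(33, 15) = 33
n2-3 (Eve): max(48, 21) = 48
n2 (Priya): min(35, 33, 48) = 33
n3-1 (Eve): max(-25, 49, 21) = 49
n3-2 (Eve): max(-17, -9) = -9
n3 (Priya): min(49, -9) = -9
root (Eve): max(-6, 33, -9) = 33

33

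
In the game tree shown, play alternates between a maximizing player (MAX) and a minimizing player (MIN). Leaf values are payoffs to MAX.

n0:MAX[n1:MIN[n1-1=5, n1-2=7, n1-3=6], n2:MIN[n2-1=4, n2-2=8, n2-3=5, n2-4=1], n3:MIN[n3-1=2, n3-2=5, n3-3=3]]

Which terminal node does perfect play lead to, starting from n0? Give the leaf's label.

n1 (MIN): min(5, 7, 6) = 5
n2 (MIN): min(4, 8, 5, 1) = 1
n3 (MIN): min(2, 5, 3) = 2
n0 (MAX): max(5, 1, 2) = 5
At n0, MAX picks n1 (highest: 5).
At n1, MIN picks n1-1 (lowest: 5).
Terminal value 5.

n1-1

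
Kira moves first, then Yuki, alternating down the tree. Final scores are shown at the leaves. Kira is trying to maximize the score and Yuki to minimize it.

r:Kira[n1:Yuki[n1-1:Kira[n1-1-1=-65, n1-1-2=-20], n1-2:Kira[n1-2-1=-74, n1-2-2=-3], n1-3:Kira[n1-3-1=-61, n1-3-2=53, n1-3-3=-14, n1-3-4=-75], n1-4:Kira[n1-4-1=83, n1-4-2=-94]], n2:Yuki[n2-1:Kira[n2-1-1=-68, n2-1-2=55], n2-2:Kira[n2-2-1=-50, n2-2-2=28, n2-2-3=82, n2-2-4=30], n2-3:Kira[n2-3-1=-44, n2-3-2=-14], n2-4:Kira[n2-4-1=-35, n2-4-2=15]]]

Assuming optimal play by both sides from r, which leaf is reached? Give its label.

n1-1 (Kira): max(-65, -20) = -20
n1-2 (Kira): max(-74, -3) = -3
n1-3 (Kira): max(-61, 53, -14, -75) = 53
n1-4 (Kira): max(83, -94) = 83
n1 (Yuki): min(-20, -3, 53, 83) = -20
n2-1 (Kira): max(-68, 55) = 55
n2-2 (Kira): max(-50, 28, 82, 30) = 82
n2-3 (Kira): max(-44, -14) = -14
n2-4 (Kira): max(-35, 15) = 15
n2 (Yuki): min(55, 82, -14, 15) = -14
r (Kira): max(-20, -14) = -14
At r, Kira picks n2 (highest: -14).
At n2, Yuki picks n2-3 (lowest: -14).
At n2-3, Kira picks n2-3-2 (highest: -14).
Terminal value -14.

n2-3-2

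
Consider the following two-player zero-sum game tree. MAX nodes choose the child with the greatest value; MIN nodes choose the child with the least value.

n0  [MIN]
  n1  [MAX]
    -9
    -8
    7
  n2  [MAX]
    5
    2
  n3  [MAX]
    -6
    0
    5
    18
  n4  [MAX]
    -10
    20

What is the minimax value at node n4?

n4 (MAX): max(-10, 20) = 20

20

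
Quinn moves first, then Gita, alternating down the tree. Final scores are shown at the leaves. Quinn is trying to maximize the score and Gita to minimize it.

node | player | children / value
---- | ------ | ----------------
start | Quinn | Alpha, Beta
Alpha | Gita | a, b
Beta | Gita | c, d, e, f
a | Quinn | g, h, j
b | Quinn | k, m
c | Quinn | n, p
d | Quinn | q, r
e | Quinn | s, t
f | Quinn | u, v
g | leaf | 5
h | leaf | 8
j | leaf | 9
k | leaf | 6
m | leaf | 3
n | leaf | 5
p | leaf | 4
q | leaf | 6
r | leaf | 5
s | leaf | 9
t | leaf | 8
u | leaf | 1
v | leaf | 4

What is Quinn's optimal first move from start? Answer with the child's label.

Alpha

a (Quinn): max(5, 8, 9) = 9
b (Quinn): max(6, 3) = 6
Alpha (Gita): min(9, 6) = 6
c (Quinn): max(5, 4) = 5
d (Quinn): max(6, 5) = 6
e (Quinn): max(9, 8) = 9
f (Quinn): max(1, 4) = 4
Beta (Gita): min(5, 6, 9, 4) = 4
start (Quinn): max(6, 4) = 6
Quinn at start wants the highest of {Alpha=6, Beta=4}, so chooses Alpha.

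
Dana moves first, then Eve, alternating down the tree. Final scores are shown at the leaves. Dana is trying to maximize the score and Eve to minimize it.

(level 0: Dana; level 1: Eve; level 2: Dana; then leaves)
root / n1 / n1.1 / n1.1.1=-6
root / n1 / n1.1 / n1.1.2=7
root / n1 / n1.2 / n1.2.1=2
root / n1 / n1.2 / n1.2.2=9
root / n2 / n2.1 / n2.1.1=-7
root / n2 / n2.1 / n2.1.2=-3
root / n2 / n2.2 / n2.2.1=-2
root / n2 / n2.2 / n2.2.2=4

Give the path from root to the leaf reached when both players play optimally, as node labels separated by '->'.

n1.1 (Dana): max(-6, 7) = 7
n1.2 (Dana): max(2, 9) = 9
n1 (Eve): min(7, 9) = 7
n2.1 (Dana): max(-7, -3) = -3
n2.2 (Dana): max(-2, 4) = 4
n2 (Eve): min(-3, 4) = -3
root (Dana): max(7, -3) = 7
At root, Dana picks n1 (highest: 7).
At n1, Eve picks n1.1 (lowest: 7).
At n1.1, Dana picks n1.1.2 (highest: 7).
Terminal value 7.

root -> n1 -> n1.1 -> n1.1.2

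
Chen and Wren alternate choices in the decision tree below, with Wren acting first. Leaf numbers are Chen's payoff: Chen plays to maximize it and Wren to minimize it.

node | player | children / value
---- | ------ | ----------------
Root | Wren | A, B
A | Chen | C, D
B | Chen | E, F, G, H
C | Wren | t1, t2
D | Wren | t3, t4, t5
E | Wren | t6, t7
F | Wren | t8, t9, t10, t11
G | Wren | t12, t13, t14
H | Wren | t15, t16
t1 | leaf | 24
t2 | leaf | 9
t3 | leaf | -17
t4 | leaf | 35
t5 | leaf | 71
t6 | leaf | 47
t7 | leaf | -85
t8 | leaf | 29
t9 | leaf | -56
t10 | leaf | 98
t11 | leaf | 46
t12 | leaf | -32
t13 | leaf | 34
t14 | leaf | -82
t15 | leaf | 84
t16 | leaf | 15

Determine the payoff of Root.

C (Wren): min(24, 9) = 9
D (Wren): min(-17, 35, 71) = -17
A (Chen): max(9, -17) = 9
E (Wren): min(47, -85) = -85
F (Wren): min(29, -56, 98, 46) = -56
G (Wren): min(-32, 34, -82) = -82
H (Wren): min(84, 15) = 15
B (Chen): max(-85, -56, -82, 15) = 15
Root (Wren): min(9, 15) = 9

9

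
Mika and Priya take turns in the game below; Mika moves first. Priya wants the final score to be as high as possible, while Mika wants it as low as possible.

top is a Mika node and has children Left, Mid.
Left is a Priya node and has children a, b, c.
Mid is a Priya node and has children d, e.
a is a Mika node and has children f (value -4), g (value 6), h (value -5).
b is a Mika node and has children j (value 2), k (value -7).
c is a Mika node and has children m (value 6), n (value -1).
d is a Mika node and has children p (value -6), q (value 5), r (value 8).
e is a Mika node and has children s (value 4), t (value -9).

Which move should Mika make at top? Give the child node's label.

Mid

a (Mika): min(-4, 6, -5) = -5
b (Mika): min(2, -7) = -7
c (Mika): min(6, -1) = -1
Left (Priya): max(-5, -7, -1) = -1
d (Mika): min(-6, 5, 8) = -6
e (Mika): min(4, -9) = -9
Mid (Priya): max(-6, -9) = -6
top (Mika): min(-1, -6) = -6
Mika at top wants the lowest of {Left=-1, Mid=-6}, so chooses Mid.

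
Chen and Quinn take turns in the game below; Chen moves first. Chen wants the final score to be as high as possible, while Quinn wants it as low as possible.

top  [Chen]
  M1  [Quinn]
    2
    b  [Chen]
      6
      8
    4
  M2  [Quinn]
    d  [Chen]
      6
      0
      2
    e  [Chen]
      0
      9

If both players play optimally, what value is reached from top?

b (Chen): max(6, 8) = 8
M1 (Quinn): min(2, 8, 4) = 2
d (Chen): max(6, 0, 2) = 6
e (Chen): max(0, 9) = 9
M2 (Quinn): min(6, 9) = 6
top (Chen): max(2, 6) = 6

6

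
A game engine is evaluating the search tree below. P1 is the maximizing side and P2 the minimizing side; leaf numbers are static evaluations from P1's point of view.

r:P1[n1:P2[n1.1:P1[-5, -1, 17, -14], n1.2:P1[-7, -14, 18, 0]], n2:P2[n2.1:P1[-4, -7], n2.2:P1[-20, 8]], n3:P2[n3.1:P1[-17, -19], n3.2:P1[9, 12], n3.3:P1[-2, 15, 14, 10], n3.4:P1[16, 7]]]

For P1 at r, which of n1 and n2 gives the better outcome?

n1

n1.1 (P1): max(-5, -1, 17, -14) = 17
n1.2 (P1): max(-7, -14, 18, 0) = 18
n1 (P2): min(17, 18) = 17
n2.1 (P1): max(-4, -7) = -4
n2.2 (P1): max(-20, 8) = 8
n2 (P2): min(-4, 8) = -4
P1 prefers the higher value; n1=17, n2=-4. n1 is better since 17 > -4.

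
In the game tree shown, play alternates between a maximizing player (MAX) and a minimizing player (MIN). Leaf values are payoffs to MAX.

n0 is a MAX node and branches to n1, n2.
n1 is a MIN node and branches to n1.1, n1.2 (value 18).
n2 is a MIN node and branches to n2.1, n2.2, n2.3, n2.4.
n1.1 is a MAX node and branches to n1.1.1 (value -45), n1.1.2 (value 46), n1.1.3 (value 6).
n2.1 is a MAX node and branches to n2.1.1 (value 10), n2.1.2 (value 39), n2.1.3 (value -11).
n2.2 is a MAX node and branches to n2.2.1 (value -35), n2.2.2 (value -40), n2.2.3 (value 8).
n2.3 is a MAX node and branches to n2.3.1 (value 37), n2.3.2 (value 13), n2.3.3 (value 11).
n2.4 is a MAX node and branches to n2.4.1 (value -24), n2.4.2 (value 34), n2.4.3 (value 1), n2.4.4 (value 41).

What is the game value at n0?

n1.1 (MAX): max(-45, 46, 6) = 46
n1 (MIN): min(46, 18) = 18
n2.1 (MAX): max(10, 39, -11) = 39
n2.2 (MAX): max(-35, -40, 8) = 8
n2.3 (MAX): max(37, 13, 11) = 37
n2.4 (MAX): max(-24, 34, 1, 41) = 41
n2 (MIN): min(39, 8, 37, 41) = 8
n0 (MAX): max(18, 8) = 18

18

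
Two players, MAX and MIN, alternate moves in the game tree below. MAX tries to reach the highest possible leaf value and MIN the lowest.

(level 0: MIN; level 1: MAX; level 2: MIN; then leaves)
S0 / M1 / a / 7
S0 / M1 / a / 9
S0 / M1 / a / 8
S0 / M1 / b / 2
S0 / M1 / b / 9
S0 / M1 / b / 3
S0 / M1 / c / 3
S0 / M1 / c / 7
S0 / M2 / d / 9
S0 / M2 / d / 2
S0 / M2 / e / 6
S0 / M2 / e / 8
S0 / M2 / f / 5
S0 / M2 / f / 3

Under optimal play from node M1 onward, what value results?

a (MIN): min(7, 9, 8) = 7
b (MIN): min(2, 9, 3) = 2
c (MIN): min(3, 7) = 3
M1 (MAX): max(7, 2, 3) = 7

7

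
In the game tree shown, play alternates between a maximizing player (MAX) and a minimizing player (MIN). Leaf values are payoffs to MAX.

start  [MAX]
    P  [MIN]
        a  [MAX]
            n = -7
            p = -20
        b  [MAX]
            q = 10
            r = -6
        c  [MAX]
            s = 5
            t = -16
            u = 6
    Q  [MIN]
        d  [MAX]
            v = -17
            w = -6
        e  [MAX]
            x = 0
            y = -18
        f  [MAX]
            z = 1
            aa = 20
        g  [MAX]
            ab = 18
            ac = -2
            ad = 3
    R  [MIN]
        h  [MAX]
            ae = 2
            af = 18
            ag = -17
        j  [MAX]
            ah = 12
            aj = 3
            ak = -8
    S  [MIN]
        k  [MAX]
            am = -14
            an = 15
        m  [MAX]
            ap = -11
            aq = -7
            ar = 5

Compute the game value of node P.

-7

a (MAX): max(-7, -20) = -7
b (MAX): max(10, -6) = 10
c (MAX): max(5, -16, 6) = 6
P (MIN): min(-7, 10, 6) = -7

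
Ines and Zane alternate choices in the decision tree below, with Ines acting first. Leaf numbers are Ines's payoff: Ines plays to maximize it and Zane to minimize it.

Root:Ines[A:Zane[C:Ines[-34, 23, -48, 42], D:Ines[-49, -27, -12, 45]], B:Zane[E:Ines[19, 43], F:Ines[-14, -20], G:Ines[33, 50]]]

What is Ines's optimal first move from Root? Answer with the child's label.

C (Ines): max(-34, 23, -48, 42) = 42
D (Ines): max(-49, -27, -12, 45) = 45
A (Zane): min(42, 45) = 42
E (Ines): max(19, 43) = 43
F (Ines): max(-14, -20) = -14
G (Ines): max(33, 50) = 50
B (Zane): min(43, -14, 50) = -14
Root (Ines): max(42, -14) = 42
Ines at Root wants the highest of {A=42, B=-14}, so chooses A.

A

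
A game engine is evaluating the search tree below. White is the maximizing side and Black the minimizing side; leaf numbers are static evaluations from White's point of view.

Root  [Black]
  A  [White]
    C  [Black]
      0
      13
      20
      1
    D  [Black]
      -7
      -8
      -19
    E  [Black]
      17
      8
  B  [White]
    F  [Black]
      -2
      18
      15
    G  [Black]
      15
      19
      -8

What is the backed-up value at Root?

-2

C (Black): min(0, 13, 20, 1) = 0
D (Black): min(-7, -8, -19) = -19
E (Black): min(17, 8) = 8
A (White): max(0, -19, 8) = 8
F (Black): min(-2, 18, 15) = -2
G (Black): min(15, 19, -8) = -8
B (White): max(-2, -8) = -2
Root (Black): min(8, -2) = -2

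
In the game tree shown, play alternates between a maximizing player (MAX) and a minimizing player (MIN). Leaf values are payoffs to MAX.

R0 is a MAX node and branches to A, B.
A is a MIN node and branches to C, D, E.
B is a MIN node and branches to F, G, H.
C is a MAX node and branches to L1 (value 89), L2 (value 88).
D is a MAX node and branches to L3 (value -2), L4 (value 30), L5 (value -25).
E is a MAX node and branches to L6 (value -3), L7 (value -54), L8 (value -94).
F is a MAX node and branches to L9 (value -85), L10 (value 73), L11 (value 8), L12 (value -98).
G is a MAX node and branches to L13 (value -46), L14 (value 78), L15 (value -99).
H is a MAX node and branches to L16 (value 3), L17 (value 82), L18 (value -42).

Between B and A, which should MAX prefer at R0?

B

F (MAX): max(-85, 73, 8, -98) = 73
G (MAX): max(-46, 78, -99) = 78
H (MAX): max(3, 82, -42) = 82
B (MIN): min(73, 78, 82) = 73
C (MAX): max(89, 88) = 89
D (MAX): max(-2, 30, -25) = 30
E (MAX): max(-3, -54, -94) = -3
A (MIN): min(89, 30, -3) = -3
MAX prefers the higher value; B=73, A=-3. B is better since 73 > -3.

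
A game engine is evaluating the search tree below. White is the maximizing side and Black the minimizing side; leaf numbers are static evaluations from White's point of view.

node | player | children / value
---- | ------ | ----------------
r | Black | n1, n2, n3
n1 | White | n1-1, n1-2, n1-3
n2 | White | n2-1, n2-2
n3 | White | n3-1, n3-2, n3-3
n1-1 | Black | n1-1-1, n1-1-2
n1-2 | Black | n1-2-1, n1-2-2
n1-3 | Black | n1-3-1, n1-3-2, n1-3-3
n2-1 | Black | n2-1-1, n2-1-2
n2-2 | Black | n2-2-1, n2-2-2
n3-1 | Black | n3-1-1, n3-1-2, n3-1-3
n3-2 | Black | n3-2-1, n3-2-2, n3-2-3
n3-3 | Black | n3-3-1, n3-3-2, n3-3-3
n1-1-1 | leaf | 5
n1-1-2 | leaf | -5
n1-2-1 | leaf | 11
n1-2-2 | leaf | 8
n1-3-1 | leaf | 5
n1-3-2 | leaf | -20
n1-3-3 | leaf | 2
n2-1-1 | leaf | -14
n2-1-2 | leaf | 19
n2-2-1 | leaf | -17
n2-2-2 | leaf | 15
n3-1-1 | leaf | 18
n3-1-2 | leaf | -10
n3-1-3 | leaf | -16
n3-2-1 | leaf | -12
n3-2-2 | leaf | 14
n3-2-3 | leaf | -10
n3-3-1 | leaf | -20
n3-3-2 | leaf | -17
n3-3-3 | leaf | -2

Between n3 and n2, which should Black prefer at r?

n3-1 (Black): min(18, -10, -16) = -16
n3-2 (Black): min(-12, 14, -10) = -12
n3-3 (Black): min(-20, -17, -2) = -20
n3 (White): max(-16, -12, -20) = -12
n2-1 (Black): min(-14, 19) = -14
n2-2 (Black): min(-17, 15) = -17
n2 (White): max(-14, -17) = -14
Black prefers the lower value; n3=-12, n2=-14. n2 is better since -14 < -12.

n2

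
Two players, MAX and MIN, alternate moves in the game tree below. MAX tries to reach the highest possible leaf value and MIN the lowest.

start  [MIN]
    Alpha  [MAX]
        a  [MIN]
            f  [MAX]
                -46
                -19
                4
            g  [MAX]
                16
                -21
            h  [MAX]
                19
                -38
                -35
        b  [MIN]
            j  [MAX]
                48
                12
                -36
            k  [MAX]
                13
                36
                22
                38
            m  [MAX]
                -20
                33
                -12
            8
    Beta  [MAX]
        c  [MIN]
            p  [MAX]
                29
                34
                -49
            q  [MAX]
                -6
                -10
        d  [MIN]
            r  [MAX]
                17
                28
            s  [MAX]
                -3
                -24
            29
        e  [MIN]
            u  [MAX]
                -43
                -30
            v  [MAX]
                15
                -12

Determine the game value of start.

-3

f (MAX): max(-46, -19, 4) = 4
g (MAX): max(16, -21) = 16
h (MAX): max(19, -38, -35) = 19
a (MIN): min(4, 16, 19) = 4
j (MAX): max(48, 12, -36) = 48
k (MAX): max(13, 36, 22, 38) = 38
m (MAX): max(-20, 33, -12) = 33
b (MIN): min(48, 38, 33, 8) = 8
Alpha (MAX): max(4, 8) = 8
p (MAX): max(29, 34, -49) = 34
q (MAX): max(-6, -10) = -6
c (MIN): min(34, -6) = -6
r (MAX): max(17, 28) = 28
s (MAX): max(-3, -24) = -3
d (MIN): min(28, -3, 29) = -3
u (MAX): max(-43, -30) = -30
v (MAX): max(15, -12) = 15
e (MIN): min(-30, 15) = -30
Beta (MAX): max(-6, -3, -30) = -3
start (MIN): min(8, -3) = -3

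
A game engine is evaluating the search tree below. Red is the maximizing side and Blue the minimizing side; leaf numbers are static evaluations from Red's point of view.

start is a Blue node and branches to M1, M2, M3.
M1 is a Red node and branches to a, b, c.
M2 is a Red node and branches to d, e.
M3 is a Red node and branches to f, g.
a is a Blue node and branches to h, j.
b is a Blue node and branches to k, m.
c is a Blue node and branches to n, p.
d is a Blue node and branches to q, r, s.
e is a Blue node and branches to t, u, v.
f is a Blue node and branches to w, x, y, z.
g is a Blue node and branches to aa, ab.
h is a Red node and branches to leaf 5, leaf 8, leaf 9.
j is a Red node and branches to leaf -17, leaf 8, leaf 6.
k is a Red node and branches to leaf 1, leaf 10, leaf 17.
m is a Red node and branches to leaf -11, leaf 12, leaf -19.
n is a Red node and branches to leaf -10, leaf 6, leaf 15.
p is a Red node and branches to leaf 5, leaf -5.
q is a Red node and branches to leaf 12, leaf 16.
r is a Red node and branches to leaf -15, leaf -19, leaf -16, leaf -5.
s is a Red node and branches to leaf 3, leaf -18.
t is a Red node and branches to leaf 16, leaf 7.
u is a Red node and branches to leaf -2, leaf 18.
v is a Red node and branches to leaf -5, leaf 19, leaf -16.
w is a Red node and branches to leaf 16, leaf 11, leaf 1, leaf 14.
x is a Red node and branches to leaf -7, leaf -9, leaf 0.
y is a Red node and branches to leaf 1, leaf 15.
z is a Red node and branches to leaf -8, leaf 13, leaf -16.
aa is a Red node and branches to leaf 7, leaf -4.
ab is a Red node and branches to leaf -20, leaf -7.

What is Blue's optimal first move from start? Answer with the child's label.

h (Red): max(5, 8, 9) = 9
j (Red): max(-17, 8, 6) = 8
a (Blue): min(9, 8) = 8
k (Red): max(1, 10, 17) = 17
m (Red): max(-11, 12, -19) = 12
b (Blue): min(17, 12) = 12
n (Red): max(-10, 6, 15) = 15
p (Red): max(5, -5) = 5
c (Blue): min(15, 5) = 5
M1 (Red): max(8, 12, 5) = 12
q (Red): max(12, 16) = 16
r (Red): max(-15, -19, -16, -5) = -5
s (Red): max(3, -18) = 3
d (Blue): min(16, -5, 3) = -5
t (Red): max(16, 7) = 16
u (Red): max(-2, 18) = 18
v (Red): max(-5, 19, -16) = 19
e (Blue): min(16, 18, 19) = 16
M2 (Red): max(-5, 16) = 16
w (Red): max(16, 11, 1, 14) = 16
x (Red): max(-7, -9, 0) = 0
y (Red): max(1, 15) = 15
z (Red): max(-8, 13, -16) = 13
f (Blue): min(16, 0, 15, 13) = 0
aa (Red): max(7, -4) = 7
ab (Red): max(-20, -7) = -7
g (Blue): min(7, -7) = -7
M3 (Red): max(0, -7) = 0
start (Blue): min(12, 16, 0) = 0
Blue at start wants the lowest of {M1=12, M2=16, M3=0}, so chooses M3.

M3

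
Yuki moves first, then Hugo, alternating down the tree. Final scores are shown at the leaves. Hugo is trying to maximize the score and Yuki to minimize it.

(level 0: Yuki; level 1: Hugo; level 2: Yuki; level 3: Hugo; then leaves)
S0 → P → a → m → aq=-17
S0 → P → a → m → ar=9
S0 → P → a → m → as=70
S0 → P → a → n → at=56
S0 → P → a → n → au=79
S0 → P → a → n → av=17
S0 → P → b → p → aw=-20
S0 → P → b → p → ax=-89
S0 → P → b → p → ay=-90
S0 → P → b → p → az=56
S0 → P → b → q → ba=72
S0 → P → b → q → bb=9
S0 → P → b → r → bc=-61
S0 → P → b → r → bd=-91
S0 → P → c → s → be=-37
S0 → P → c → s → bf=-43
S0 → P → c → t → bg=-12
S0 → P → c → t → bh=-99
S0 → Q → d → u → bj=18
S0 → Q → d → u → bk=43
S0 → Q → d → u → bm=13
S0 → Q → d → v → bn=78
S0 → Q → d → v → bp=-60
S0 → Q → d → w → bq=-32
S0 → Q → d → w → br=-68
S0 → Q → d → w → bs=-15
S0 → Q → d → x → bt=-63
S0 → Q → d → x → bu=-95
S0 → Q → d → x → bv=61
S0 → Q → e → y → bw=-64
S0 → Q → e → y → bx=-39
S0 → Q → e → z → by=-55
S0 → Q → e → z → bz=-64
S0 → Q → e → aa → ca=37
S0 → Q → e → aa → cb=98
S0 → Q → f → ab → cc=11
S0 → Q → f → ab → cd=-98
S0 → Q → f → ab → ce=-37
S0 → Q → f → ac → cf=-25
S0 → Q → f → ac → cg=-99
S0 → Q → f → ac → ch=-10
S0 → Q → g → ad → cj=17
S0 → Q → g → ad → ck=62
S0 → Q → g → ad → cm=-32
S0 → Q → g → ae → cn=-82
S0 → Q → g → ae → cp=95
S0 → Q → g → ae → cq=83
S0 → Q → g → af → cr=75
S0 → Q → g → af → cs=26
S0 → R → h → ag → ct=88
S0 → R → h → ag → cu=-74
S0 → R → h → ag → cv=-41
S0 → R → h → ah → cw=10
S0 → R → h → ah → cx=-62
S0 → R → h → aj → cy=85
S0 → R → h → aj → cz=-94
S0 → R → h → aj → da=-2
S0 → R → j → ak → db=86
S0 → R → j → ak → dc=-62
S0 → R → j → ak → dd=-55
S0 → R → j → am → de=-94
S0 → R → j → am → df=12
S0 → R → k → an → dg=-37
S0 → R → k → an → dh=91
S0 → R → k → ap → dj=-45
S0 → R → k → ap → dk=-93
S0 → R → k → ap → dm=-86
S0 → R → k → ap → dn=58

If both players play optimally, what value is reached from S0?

58

m (Hugo): max(-17, 9, 70) = 70
n (Hugo): max(56, 79, 17) = 79
a (Yuki): min(70, 79) = 70
p (Hugo): max(-20, -89, -90, 56) = 56
q (Hugo): max(72, 9) = 72
r (Hugo): max(-61, -91) = -61
b (Yuki): min(56, 72, -61) = -61
s (Hugo): max(-37, -43) = -37
t (Hugo): max(-12, -99) = -12
c (Yuki): min(-37, -12) = -37
P (Hugo): max(70, -61, -37) = 70
u (Hugo): max(18, 43, 13) = 43
v (Hugo): max(78, -60) = 78
w (Hugo): max(-32, -68, -15) = -15
x (Hugo): max(-63, -95, 61) = 61
d (Yuki): min(43, 78, -15, 61) = -15
y (Hugo): max(-64, -39) = -39
z (Hugo): max(-55, -64) = -55
aa (Hugo): max(37, 98) = 98
e (Yuki): min(-39, -55, 98) = -55
ab (Hugo): max(11, -98, -37) = 11
ac (Hugo): max(-25, -99, -10) = -10
f (Yuki): min(11, -10) = -10
ad (Hugo): max(17, 62, -32) = 62
ae (Hugo): max(-82, 95, 83) = 95
af (Hugo): max(75, 26) = 75
g (Yuki): min(62, 95, 75) = 62
Q (Hugo): max(-15, -55, -10, 62) = 62
ag (Hugo): max(88, -74, -41) = 88
ah (Hugo): max(10, -62) = 10
aj (Hugo): max(85, -94, -2) = 85
h (Yuki): min(88, 10, 85) = 10
ak (Hugo): max(86, -62, -55) = 86
am (Hugo): max(-94, 12) = 12
j (Yuki): min(86, 12) = 12
an (Hugo): max(-37, 91) = 91
ap (Hugo): max(-45, -93, -86, 58) = 58
k (Yuki): min(91, 58) = 58
R (Hugo): max(10, 12, 58) = 58
S0 (Yuki): min(70, 62, 58) = 58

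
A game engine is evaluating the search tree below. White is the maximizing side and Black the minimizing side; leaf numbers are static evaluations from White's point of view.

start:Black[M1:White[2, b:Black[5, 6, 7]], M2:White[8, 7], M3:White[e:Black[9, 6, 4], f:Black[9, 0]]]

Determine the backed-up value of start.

b (Black): min(5, 6, 7) = 5
M1 (White): max(2, 5) = 5
M2 (White): max(8, 7) = 8
e (Black): min(9, 6, 4) = 4
f (Black): min(9, 0) = 0
M3 (White): max(4, 0) = 4
start (Black): min(5, 8, 4) = 4

4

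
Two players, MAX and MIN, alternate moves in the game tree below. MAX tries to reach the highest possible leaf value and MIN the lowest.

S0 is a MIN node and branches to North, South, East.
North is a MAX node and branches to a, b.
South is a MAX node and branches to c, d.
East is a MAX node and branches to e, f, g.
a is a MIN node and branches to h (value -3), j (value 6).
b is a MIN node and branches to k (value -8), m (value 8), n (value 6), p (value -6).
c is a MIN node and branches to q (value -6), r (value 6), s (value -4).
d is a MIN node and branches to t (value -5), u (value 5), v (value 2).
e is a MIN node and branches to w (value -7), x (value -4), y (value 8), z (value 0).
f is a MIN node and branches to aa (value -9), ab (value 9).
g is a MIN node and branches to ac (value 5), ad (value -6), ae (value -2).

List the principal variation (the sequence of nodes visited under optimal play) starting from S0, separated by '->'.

S0 -> East -> g -> ad

a (MIN): min(-3, 6) = -3
b (MIN): min(-8, 8, 6, -6) = -8
North (MAX): max(-3, -8) = -3
c (MIN): min(-6, 6, -4) = -6
d (MIN): min(-5, 5, 2) = -5
South (MAX): max(-6, -5) = -5
e (MIN): min(-7, -4, 8, 0) = -7
f (MIN): min(-9, 9) = -9
g (MIN): min(5, -6, -2) = -6
East (MAX): max(-7, -9, -6) = -6
S0 (MIN): min(-3, -5, -6) = -6
At S0, MIN picks East (lowest: -6).
At East, MAX picks g (highest: -6).
At g, MIN picks ad (lowest: -6).
Terminal value -6.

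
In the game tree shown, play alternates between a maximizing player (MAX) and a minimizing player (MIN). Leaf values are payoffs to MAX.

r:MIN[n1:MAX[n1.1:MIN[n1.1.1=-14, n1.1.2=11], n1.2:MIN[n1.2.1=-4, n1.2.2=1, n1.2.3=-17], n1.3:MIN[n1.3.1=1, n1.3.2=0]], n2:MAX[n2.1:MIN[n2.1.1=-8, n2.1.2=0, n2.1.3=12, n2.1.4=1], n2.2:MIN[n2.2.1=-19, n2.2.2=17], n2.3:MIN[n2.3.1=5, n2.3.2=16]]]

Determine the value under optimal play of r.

n1.1 (MIN): min(-14, 11) = -14
n1.2 (MIN): min(-4, 1, -17) = -17
n1.3 (MIN): min(1, 0) = 0
n1 (MAX): max(-14, -17, 0) = 0
n2.1 (MIN): min(-8, 0, 12, 1) = -8
n2.2 (MIN): min(-19, 17) = -19
n2.3 (MIN): min(5, 16) = 5
n2 (MAX): max(-8, -19, 5) = 5
r (MIN): min(0, 5) = 0

0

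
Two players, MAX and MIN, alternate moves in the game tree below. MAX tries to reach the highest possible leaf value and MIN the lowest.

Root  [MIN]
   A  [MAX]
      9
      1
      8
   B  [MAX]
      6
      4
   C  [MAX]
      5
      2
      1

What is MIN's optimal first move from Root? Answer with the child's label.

C

A (MAX): max(9, 1, 8) = 9
B (MAX): max(6, 4) = 6
C (MAX): max(5, 2, 1) = 5
Root (MIN): min(9, 6, 5) = 5
MIN at Root wants the lowest of {A=9, B=6, C=5}, so chooses C.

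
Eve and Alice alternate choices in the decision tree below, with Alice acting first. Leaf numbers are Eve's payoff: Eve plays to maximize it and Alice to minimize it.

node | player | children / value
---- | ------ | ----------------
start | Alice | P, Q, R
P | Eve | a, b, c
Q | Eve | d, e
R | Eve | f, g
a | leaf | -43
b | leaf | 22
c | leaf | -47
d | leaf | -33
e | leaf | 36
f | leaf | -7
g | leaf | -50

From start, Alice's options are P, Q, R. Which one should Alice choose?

P (Eve): max(-43, 22, -47) = 22
Q (Eve): max(-33, 36) = 36
R (Eve): max(-7, -50) = -7
start (Alice): min(22, 36, -7) = -7
Alice at start wants the lowest of {P=22, Q=36, R=-7}, so chooses R.

R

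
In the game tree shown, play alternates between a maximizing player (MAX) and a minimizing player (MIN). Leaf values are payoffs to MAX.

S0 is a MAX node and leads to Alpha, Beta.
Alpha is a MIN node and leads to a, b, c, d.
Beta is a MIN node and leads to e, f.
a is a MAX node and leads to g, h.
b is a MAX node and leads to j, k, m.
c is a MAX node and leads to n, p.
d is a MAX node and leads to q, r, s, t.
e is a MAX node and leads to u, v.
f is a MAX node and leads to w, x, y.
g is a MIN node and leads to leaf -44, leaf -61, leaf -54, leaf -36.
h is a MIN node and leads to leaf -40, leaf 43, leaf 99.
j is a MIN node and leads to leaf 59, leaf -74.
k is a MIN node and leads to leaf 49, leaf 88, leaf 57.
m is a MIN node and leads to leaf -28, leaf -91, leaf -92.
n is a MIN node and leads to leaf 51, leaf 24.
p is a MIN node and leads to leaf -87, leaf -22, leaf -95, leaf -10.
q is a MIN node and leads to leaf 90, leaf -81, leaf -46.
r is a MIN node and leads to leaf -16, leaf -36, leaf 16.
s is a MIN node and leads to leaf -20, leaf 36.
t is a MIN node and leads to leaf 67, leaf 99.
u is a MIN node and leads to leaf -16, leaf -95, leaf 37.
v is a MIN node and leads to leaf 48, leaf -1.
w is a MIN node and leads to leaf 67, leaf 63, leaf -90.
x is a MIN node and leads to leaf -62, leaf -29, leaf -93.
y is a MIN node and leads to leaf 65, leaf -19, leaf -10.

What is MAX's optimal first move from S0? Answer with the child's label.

Beta

g (MIN): min(-44, -61, -54, -36) = -61
h (MIN): min(-40, 43, 99) = -40
a (MAX): max(-61, -40) = -40
j (MIN): min(59, -74) = -74
k (MIN): min(49, 88, 57) = 49
m (MIN): min(-28, -91, -92) = -92
b (MAX): max(-74, 49, -92) = 49
n (MIN): min(51, 24) = 24
p (MIN): min(-87, -22, -95, -10) = -95
c (MAX): max(24, -95) = 24
q (MIN): min(90, -81, -46) = -81
r (MIN): min(-16, -36, 16) = -36
s (MIN): min(-20, 36) = -20
t (MIN): min(67, 99) = 67
d (MAX): max(-81, -36, -20, 67) = 67
Alpha (MIN): min(-40, 49, 24, 67) = -40
u (MIN): min(-16, -95, 37) = -95
v (MIN): min(48, -1) = -1
e (MAX): max(-95, -1) = -1
w (MIN): min(67, 63, -90) = -90
x (MIN): min(-62, -29, -93) = -93
y (MIN): min(65, -19, -10) = -19
f (MAX): max(-90, -93, -19) = -19
Beta (MIN): min(-1, -19) = -19
S0 (MAX): max(-40, -19) = -19
MAX at S0 wants the highest of {Alpha=-40, Beta=-19}, so chooses Beta.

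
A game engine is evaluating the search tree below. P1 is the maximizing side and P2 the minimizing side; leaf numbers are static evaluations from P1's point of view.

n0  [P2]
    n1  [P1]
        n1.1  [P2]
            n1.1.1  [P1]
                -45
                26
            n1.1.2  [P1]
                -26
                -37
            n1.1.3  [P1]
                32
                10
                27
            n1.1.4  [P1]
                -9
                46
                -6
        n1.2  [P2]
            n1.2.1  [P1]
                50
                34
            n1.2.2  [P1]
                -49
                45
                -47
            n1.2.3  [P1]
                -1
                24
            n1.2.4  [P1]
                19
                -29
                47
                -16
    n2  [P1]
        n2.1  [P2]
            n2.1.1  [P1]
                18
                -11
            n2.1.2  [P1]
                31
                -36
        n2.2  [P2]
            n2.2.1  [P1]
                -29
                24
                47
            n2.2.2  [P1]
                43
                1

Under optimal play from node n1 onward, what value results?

24

n1.1.1 (P1): max(-45, 26) = 26
n1.1.2 (P1): max(-26, -37) = -26
n1.1.3 (P1): max(32, 10, 27) = 32
n1.1.4 (P1): max(-9, 46, -6) = 46
n1.1 (P2): min(26, -26, 32, 46) = -26
n1.2.1 (P1): max(50, 34) = 50
n1.2.2 (P1): max(-49, 45, -47) = 45
n1.2.3 (P1): max(-1, 24) = 24
n1.2.4 (P1): max(19, -29, 47, -16) = 47
n1.2 (P2): min(50, 45, 24, 47) = 24
n1 (P1): max(-26, 24) = 24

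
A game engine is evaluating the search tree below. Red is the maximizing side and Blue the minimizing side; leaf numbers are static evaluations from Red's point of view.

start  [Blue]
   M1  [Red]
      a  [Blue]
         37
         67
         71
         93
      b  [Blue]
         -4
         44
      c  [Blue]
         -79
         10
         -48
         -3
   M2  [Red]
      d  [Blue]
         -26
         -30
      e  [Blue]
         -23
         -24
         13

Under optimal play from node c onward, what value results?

-79

c (Blue): min(-79, 10, -48, -3) = -79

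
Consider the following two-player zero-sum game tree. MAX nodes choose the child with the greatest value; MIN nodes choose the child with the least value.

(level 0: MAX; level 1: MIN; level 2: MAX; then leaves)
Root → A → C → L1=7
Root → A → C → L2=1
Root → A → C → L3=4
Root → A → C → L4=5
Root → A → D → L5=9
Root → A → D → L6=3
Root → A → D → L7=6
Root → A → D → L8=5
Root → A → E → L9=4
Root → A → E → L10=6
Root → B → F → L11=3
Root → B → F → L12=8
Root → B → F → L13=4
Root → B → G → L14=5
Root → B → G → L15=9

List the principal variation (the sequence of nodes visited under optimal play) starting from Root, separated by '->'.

Root -> B -> F -> L12

C (MAX): max(7, 1, 4, 5) = 7
D (MAX): max(9, 3, 6, 5) = 9
E (MAX): max(4, 6) = 6
A (MIN): min(7, 9, 6) = 6
F (MAX): max(3, 8, 4) = 8
G (MAX): max(5, 9) = 9
B (MIN): min(8, 9) = 8
Root (MAX): max(6, 8) = 8
At Root, MAX picks B (highest: 8).
At B, MIN picks F (lowest: 8).
At F, MAX picks L12 (highest: 8).
Terminal value 8.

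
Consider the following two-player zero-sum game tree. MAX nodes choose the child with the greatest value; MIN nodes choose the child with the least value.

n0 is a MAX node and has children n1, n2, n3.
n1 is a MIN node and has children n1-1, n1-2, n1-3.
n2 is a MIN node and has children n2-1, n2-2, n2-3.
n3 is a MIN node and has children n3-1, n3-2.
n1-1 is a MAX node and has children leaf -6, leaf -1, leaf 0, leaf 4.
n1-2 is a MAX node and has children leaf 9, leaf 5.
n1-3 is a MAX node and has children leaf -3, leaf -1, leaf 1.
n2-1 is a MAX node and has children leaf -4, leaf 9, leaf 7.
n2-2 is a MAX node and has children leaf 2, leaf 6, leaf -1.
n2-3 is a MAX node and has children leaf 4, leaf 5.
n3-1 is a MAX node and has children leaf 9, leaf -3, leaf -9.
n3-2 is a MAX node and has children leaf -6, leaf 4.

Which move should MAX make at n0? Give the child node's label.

n2

n1-1 (MAX): max(-6, -1, 0, 4) = 4
n1-2 (MAX): max(9, 5) = 9
n1-3 (MAX): max(-3, -1, 1) = 1
n1 (MIN): min(4, 9, 1) = 1
n2-1 (MAX): max(-4, 9, 7) = 9
n2-2 (MAX): max(2, 6, -1) = 6
n2-3 (MAX): max(4, 5) = 5
n2 (MIN): min(9, 6, 5) = 5
n3-1 (MAX): max(9, -3, -9) = 9
n3-2 (MAX): max(-6, 4) = 4
n3 (MIN): min(9, 4) = 4
n0 (MAX): max(1, 5, 4) = 5
MAX at n0 wants the highest of {n1=1, n2=5, n3=4}, so chooses n2.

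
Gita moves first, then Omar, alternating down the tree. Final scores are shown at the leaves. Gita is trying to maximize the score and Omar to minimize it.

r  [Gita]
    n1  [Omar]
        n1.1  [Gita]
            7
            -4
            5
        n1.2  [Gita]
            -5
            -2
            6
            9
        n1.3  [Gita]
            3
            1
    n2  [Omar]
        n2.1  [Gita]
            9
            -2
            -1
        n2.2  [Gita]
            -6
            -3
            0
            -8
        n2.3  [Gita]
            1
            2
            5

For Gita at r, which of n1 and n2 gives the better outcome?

n1

n1.1 (Gita): max(7, -4, 5) = 7
n1.2 (Gita): max(-5, -2, 6, 9) = 9
n1.3 (Gita): max(3, 1) = 3
n1 (Omar): min(7, 9, 3) = 3
n2.1 (Gita): max(9, -2, -1) = 9
n2.2 (Gita): max(-6, -3, 0, -8) = 0
n2.3 (Gita): max(1, 2, 5) = 5
n2 (Omar): min(9, 0, 5) = 0
Gita prefers the higher value; n1=3, n2=0. n1 is better since 3 > 0.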